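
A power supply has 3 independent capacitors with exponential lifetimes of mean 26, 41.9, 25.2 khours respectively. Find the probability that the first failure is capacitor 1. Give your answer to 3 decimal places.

0.377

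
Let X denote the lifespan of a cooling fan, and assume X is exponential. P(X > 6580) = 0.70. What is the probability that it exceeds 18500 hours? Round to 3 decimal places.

0.367

e^(−λ·6580) = 0.70 ⇒ λ = −ln(0.70)/6580 = 0.0000542059.
P(X > 18500) = e^(−0.0000542059·18500) = e^(−1.0028) ≈ 0.367.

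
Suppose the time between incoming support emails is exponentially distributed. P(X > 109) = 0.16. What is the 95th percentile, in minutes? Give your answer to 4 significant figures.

e^(−λ·109) = 0.16 ⇒ λ = −ln(0.16)/109 = 0.0168127.
95th percentile: 1 − e^(−λt) = 0.95, t = −ln(0.05)/λ = 178.183 minutes.

178.2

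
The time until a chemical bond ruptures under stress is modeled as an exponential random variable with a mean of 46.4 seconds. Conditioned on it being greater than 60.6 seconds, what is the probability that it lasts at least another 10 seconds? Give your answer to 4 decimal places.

The rate is λ = 1/46.4 = 0.0215517 per second.
P(X > s+t | X > s) = e^(−λ(s+t))/e^(−λs) = e^(−λt), independent of s = 60.6.
P(X > 10) = e^(−0.21552) ≈ 0.8061.

0.8061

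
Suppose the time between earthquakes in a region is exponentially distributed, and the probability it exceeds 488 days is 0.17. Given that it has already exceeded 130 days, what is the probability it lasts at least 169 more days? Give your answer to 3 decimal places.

0.541

From e^(−λ·488) = 0.17, λ = −ln(0.17)/488 = 0.00363106.
Memoryless: P(X > 130+169 | X > 130) = P(X > 169) = e^(−0.00363106·169) ≈ 0.541.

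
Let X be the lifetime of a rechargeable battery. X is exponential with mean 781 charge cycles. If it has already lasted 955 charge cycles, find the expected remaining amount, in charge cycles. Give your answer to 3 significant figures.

The rate is λ = 1/781 = 0.00128041 per charge cycle.
By memorylessness, the remaining amount past any threshold is again Exp(λ) with mean 1/λ = 781 charge cycles.

781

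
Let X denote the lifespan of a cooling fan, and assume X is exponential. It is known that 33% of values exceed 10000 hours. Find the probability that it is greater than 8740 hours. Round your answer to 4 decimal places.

e^(−λ·10000) = 0.33 ⇒ λ = −ln(0.33)/10000 = 0.000110866.
P(X > 8740) = e^(−0.000110866·8740) = e^(−0.96897) ≈ 0.3795.

0.3795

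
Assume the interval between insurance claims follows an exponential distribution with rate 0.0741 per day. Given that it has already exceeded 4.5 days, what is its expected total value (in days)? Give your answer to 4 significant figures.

18.00

By memorylessness, E[X | X > 4.5] = 4.5 + 1/λ = 4.5 + 13.4953 = 17.9953 days.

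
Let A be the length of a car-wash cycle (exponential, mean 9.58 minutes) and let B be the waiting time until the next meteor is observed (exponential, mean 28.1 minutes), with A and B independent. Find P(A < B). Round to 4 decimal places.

λ_1 = 1/9.58 = 0.104384, λ_2 = 1/28.1 = 0.0355872.
For independent exponentials, P(A < B) = λ_1/(λ_1+λ_2) = 0.104384/0.139971 ≈ 0.7458.

0.7458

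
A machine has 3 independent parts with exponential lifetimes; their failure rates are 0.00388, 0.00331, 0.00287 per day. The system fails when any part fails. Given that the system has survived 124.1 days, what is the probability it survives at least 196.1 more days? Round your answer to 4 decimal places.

0.1391

Time to first failure ~ Exp(Σλ) with Σλ = 0.01006.
By memorylessness, P(T > 124.1+196.1 | T > 124.1) = P(T > 196.1) = e^(−0.01006·196.1) ≈ 0.1391.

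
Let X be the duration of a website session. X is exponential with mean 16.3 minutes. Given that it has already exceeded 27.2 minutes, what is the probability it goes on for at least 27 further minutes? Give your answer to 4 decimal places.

0.1908

The rate is λ = 1/16.3 = 0.0613497 per minute.
The exponential is memoryless, so the remaining time is again Exp(λ): the condition X > 27.2 is irrelevant.
P(X > 27) = e^(−1.6564) ≈ 0.1908.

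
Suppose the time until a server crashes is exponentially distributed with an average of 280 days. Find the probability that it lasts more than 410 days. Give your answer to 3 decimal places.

The rate is λ = 1/280 = 0.00357143 per day.
P(X > 410) = e^(−λ·410) = e^(−1.4643) ≈ 0.231.

0.231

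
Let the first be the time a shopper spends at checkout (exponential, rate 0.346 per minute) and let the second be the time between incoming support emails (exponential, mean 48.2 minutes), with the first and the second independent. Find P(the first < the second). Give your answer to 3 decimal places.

0.943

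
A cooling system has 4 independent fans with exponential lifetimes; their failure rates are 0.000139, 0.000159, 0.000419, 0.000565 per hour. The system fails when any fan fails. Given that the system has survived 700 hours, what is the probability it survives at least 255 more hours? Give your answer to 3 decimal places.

0.721

Time to first failure ~ Exp(Σλ) with Σλ = 0.001282.
By memorylessness, P(T > 700+255 | T > 700) = P(T > 255) = e^(−0.001282·255) ≈ 0.721.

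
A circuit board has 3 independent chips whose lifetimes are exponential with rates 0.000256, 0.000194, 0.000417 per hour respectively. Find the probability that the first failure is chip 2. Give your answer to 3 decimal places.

0.224

The time to first failure is exponential with rate Σλ = 0.000256 + 0.000194 + 0.000417 = 0.000867.
P(chip 2 first) = λ_2/Σλ = 0.000194/0.000867 ≈ 0.224.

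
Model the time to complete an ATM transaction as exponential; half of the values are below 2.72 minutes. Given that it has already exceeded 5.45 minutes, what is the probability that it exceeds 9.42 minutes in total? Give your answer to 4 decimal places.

0.3636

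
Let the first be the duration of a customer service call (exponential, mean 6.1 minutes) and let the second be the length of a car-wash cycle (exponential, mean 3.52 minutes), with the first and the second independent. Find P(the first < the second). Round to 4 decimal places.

λ_1 = 1/6.1 = 0.163934, λ_2 = 1/3.52 = 0.284091.
For independent exponentials, P(the first < the second) = λ_1/(λ_1+λ_2) = 0.163934/0.448025 ≈ 0.3659.

0.3659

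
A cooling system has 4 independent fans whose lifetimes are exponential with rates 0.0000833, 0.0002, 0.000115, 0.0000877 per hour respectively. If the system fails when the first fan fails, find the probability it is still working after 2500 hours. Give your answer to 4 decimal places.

The time to first failure is exponential with rate Σλ = 0.0000833 + 0.0002 + 0.000115 + 0.0000877 = 0.000486.
P(min > 2500) = e^(−0.000486·2500) = e^(−1.215) ≈ 0.2967.

0.2967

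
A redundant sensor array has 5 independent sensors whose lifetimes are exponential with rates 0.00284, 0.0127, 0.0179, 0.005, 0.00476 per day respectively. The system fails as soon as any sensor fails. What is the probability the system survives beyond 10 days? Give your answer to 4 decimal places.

0.6492

The time to first failure is exponential with rate Σλ = 0.00284 + 0.0127 + 0.0179 + 0.005 + 0.00476 = 0.0432.
P(min > 10) = e^(−0.0432·10) = e^(−0.432) ≈ 0.6492.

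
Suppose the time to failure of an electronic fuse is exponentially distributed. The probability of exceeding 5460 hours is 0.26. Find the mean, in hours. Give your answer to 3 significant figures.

4050

e^(−λ·5460) = 0.26 ⇒ λ = −ln(0.26)/5460 = 0.000246717.
Mean = 1/λ = 4053.23 hours.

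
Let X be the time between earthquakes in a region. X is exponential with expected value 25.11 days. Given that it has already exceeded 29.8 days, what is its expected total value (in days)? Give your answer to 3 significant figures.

54.9

The rate is λ = 1/25.11 = 0.0398248 per day.
By memorylessness, E[X | X > 29.8] = 29.8 + 1/λ = 29.8 + 25.11 = 54.91 days.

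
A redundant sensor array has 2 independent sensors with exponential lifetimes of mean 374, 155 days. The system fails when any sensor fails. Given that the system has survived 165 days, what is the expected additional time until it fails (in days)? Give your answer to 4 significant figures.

109.6

First-failure rate Σλ = 1/374 + 1/155 = 0.00912541.
By memorylessness the expected residual is 1/Σλ = 109.584 days, regardless of the 165 already elapsed.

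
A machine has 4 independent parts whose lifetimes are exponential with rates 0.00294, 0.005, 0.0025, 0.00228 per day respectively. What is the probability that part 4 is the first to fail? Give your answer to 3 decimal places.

0.179

The time to first failure is exponential with rate Σλ = 0.00294 + 0.005 + 0.0025 + 0.00228 = 0.01272.
P(part 4 first) = λ_4/Σλ = 0.00228/0.01272 ≈ 0.179.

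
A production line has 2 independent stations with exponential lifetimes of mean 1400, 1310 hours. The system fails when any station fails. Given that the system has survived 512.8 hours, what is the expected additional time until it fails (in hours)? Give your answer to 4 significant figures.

676.8

First-failure rate Σλ = 1/1400 + 1/1310 = 0.00147764.
By memorylessness the expected residual is 1/Σλ = 676.753 hours, regardless of the 512.8 already elapsed.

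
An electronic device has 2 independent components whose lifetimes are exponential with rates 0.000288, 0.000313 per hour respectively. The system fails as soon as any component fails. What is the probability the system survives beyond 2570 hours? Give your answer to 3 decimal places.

The time to first failure is exponential with rate Σλ = 0.000288 + 0.000313 = 0.000601.
P(min > 2570) = e^(−0.000601·2570) = e^(−1.5446) ≈ 0.213.

0.213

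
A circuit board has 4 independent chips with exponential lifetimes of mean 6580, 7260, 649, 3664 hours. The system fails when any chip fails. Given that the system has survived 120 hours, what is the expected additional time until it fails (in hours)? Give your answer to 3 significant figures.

First-failure rate Σλ = 1/6580 + 1/7260 + 1/649 + 1/3664 = 0.00210347.
By memorylessness the expected residual is 1/Σλ = 475.404 hours, regardless of the 120 already elapsed.

475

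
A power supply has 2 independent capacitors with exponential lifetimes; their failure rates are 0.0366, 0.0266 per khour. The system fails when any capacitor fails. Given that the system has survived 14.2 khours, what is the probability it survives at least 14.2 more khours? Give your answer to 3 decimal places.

0.408

Time to first failure ~ Exp(Σλ) with Σλ = 0.0632.
By memorylessness, P(T > 14.2+14.2 | T > 14.2) = P(T > 14.2) = e^(−0.0632·14.2) ≈ 0.408.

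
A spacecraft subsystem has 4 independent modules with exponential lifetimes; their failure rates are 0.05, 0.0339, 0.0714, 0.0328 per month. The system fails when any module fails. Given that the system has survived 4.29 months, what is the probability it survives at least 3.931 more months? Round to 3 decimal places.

0.477

Time to first failure ~ Exp(Σλ) with Σλ = 0.1881.
By memorylessness, P(T > 4.29+3.931 | T > 4.29) = P(T > 3.931) = e^(−0.1881·3.931) ≈ 0.477.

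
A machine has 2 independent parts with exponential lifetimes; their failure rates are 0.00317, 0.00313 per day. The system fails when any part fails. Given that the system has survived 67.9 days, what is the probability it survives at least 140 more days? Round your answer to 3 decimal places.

0.414

Time to first failure ~ Exp(Σλ) with Σλ = 0.0063.
By memorylessness, P(T > 67.9+140 | T > 67.9) = P(T > 140) = e^(−0.0063·140) ≈ 0.414.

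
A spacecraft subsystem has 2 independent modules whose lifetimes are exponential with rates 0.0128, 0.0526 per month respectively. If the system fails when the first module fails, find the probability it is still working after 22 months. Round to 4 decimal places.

The time to first failure is exponential with rate Σλ = 0.0128 + 0.0526 = 0.0654.
P(min > 22) = e^(−0.0654·22) = e^(−1.4388) ≈ 0.2372.

0.2372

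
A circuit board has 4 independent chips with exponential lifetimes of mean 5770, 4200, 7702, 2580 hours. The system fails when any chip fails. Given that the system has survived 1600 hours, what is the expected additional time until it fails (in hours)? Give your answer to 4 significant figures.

First-failure rate Σλ = 1/5770 + 1/4200 + 1/7702 + 1/2580 = 0.000928839.
By memorylessness the expected residual is 1/Σλ = 1076.61 hours, regardless of the 1600 already elapsed.

1077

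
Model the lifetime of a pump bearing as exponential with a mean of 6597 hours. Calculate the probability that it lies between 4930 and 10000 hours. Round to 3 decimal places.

The rate is λ = 1/6597 = 0.000151584 per hour.
P(4930 < X < 10000) = e^(−λ·4930) − e^(−λ·10000) = 0.47364 − 0.21962 ≈ 0.254.

0.254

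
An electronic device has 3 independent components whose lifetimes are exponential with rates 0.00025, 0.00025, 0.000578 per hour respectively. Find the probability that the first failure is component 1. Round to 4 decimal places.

The time to first failure is exponential with rate Σλ = 0.00025 + 0.00025 + 0.000578 = 0.001078.
P(component 1 first) = λ_1/Σλ = 0.00025/0.001078 ≈ 0.2319.

0.2319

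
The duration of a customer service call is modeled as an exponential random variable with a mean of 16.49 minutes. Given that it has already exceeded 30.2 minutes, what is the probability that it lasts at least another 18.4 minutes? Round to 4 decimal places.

The rate is λ = 1/16.49 = 0.0606428 per minute.
P(X > s+t | X > s) = e^(−λ(s+t))/e^(−λs) = e^(−λt), independent of s = 30.2.
P(X > 18.4) = e^(−1.1158) ≈ 0.3276.

0.3276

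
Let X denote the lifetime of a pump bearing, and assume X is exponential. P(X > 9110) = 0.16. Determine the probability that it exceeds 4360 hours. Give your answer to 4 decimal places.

e^(−λ·9110) = 0.16 ⇒ λ = −ln(0.16)/9110 = 0.000201162.
P(X > 4360) = e^(−0.000201162·4360) = e^(−0.87706) ≈ 0.4160.

0.4160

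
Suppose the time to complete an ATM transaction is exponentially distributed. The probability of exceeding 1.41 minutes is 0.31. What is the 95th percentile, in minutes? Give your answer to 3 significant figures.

e^(−λ·1.41) = 0.31 ⇒ λ = −ln(0.31)/1.41 = 0.830626.
95th percentile: 1 − e^(−λt) = 0.95, t = −ln(0.05)/λ = 3.60659 minutes.

3.61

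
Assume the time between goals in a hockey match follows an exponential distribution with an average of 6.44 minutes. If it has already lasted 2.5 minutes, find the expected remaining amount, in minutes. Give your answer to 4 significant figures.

6.440

The rate is λ = 1/6.44 = 0.15528 per minute.
By memorylessness, the remaining amount past any threshold is again Exp(λ) with mean 1/λ = 6.44 minutes.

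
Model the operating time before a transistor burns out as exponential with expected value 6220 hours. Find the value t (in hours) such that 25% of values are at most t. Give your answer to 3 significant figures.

The rate is λ = 1/6220 = 0.000160772 per hour.
Set 1 − e^(−λt) = 0.25, so t = −ln(0.75)/λ = 0.28768/0.000160772 ≈ 1789.38 hours.

1790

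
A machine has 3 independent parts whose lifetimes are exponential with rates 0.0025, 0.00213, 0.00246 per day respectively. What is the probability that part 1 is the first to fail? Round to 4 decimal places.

The time to first failure is exponential with rate Σλ = 0.0025 + 0.00213 + 0.00246 = 0.00709.
P(part 1 first) = λ_1/Σλ = 0.0025/0.00709 ≈ 0.3526.

0.3526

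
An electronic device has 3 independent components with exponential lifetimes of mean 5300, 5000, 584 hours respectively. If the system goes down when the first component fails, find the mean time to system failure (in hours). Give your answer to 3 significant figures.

476

The first failure time is exponential with rate Σλ_i = 1/5300 + 1/5000 + 1/584 = 0.00210101 per hour.
E[min] = 1/Σλ = 1/0.00210101 = 475.962 hours.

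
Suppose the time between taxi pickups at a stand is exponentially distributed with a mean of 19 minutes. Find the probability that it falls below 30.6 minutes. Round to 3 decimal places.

The rate is λ = 1/19 = 0.0526316 per minute.
P(X ≤ 30.6) = 1 − e^(−λ·30.6) = 1 − e^(−1.6105) ≈ 0.800.

0.800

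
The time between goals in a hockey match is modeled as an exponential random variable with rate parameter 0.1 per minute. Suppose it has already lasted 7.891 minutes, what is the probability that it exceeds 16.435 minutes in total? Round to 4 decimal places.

0.4255

By the memoryless property, P(X > 7.891+8.544 | X > 7.891) = P(X > 8.544).
P(X > 8.544) = e^(−0.8544) ≈ 0.4255.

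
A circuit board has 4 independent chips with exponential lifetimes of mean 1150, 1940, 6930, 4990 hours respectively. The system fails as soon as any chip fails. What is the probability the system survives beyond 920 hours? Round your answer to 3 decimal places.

0.204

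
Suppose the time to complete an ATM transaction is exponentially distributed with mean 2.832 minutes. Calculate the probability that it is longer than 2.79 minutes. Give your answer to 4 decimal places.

The rate is λ = 1/2.832 = 0.353107 per minute.
P(X > 2.79) = e^(−λ·2.79) = e^(−0.98517) ≈ 0.3734.

0.3734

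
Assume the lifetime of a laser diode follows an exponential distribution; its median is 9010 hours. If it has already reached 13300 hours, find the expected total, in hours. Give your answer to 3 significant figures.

26300

For an exponential, median = ln(2)/λ, so λ = ln 2 / 9010 = 0.0000769309 per hour.
By memorylessness, E[X | X > 13300] = 13300 + 1/λ = 13300 + 12998.7 = 26298.7 hours.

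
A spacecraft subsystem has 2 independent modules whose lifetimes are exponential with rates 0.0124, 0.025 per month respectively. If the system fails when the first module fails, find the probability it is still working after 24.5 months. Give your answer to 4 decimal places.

The time to first failure is exponential with rate Σλ = 0.0124 + 0.025 = 0.0374.
P(min > 24.5) = e^(−0.0374·24.5) = e^(−0.9163) ≈ 0.4000.

0.4000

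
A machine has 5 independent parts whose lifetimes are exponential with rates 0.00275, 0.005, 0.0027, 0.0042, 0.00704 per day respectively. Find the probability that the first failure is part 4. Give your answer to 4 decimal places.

The time to first failure is exponential with rate Σλ = 0.00275 + 0.005 + 0.0027 + 0.0042 + 0.00704 = 0.02169.
P(part 4 first) = λ_4/Σλ = 0.0042/0.02169 ≈ 0.1936.

0.1936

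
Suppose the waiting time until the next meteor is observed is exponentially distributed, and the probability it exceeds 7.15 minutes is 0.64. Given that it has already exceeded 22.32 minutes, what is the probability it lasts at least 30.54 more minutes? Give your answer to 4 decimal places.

From e^(−λ·7.15) = 0.64, λ = −ln(0.64)/7.15 = 0.0624178.
Memoryless: P(X > 22.32+30.54 | X > 22.32) = P(X > 30.54) = e^(−0.0624178·30.54) ≈ 0.1486.

0.1486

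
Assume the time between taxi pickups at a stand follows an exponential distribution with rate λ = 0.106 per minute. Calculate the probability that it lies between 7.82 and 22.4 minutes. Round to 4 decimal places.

P(7.82 < X < 22.4) = e^(−λ·7.82) − e^(−λ·22.4) = 0.43652 − 0.09307 ≈ 0.3435.

0.3435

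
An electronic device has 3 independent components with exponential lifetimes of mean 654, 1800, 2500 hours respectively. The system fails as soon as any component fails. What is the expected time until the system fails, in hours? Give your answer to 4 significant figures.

402.5

The first failure time is exponential with rate Σλ_i = 1/654 + 1/1800 + 1/2500 = 0.00248461 per hour.
E[min] = 1/Σλ = 1/0.00248461 = 402.478 hours.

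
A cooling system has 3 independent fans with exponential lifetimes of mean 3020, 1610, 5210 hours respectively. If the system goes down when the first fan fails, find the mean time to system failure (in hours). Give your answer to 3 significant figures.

874

The first failure time is exponential with rate Σλ_i = 1/3020 + 1/1610 + 1/5210 = 0.00114418 per hour.
E[min] = 1/Σλ = 1/0.00114418 = 873.987 hours.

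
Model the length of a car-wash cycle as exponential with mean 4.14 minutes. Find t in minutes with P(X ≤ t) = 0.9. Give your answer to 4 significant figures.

The rate is λ = 1/4.14 = 0.241546 per minute.
Set 1 − e^(−λt) = 0.9, so t = −ln(0.1)/λ = 2.3026/0.241546 ≈ 9.5327 minutes.

9.533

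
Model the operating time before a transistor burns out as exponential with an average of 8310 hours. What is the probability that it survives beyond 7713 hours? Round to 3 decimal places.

The rate is λ = 1/8310 = 0.000120337 per hour.
P(X > 7713) = e^(−λ·7713) = e^(−0.92816) ≈ 0.395.

0.395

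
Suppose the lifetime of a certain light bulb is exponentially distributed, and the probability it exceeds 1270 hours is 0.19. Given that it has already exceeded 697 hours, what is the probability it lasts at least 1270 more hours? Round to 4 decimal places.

From e^(−λ·1270) = 0.19, λ = −ln(0.19)/1270 = 0.00130766.
Memoryless: P(X > 697+1270 | X > 697) = P(X > 1270) = e^(−0.00130766·1270) ≈ 0.1900.

0.1900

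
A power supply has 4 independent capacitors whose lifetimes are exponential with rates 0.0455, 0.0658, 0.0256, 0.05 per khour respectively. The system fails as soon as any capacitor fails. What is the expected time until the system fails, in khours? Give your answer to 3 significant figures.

5.35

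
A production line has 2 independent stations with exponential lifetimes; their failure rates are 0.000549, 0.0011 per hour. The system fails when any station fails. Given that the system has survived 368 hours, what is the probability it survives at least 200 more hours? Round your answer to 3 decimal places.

0.719

Time to first failure ~ Exp(Σλ) with Σλ = 0.001649.
By memorylessness, P(T > 368+200 | T > 368) = P(T > 200) = e^(−0.001649·200) ≈ 0.719.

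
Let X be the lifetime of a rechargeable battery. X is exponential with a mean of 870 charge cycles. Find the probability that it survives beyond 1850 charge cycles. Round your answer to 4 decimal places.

0.1193

The rate is λ = 1/870 = 0.00114943 per charge cycle.
P(X > 1850) = e^(−λ·1850) = e^(−2.1264) ≈ 0.1193.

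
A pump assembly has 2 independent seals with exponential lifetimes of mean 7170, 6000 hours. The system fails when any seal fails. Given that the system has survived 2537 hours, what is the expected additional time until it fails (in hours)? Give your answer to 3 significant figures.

3270

First-failure rate Σλ = 1/7170 + 1/6000 = 0.000306137.
By memorylessness the expected residual is 1/Σλ = 3266.51 hours, regardless of the 2537 already elapsed.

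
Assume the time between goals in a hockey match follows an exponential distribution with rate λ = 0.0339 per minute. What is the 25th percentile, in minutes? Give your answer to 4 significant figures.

8.486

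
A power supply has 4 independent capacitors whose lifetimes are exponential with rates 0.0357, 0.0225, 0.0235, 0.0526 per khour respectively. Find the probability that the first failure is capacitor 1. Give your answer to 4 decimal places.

The time to first failure is exponential with rate Σλ = 0.0357 + 0.0225 + 0.0235 + 0.0526 = 0.1343.
P(capacitor 1 first) = λ_1/Σλ = 0.0357/0.1343 ≈ 0.2658.

0.2658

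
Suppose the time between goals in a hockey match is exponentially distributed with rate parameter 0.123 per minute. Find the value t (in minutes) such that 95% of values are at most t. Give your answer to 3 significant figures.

Set 1 − e^(−λt) = 0.95, so t = −ln(0.05)/λ = 2.9957/0.123 ≈ 24.3555 minutes.

24.4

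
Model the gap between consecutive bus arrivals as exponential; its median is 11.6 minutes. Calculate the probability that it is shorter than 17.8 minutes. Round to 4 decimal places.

For an exponential, median = ln(2)/λ, so λ = ln 2 / 11.6 = 0.0597541 per minute.
P(X ≤ 17.8) = 1 − e^(−λ·17.8) = 1 − e^(−1.0636) ≈ 0.6548.

0.6548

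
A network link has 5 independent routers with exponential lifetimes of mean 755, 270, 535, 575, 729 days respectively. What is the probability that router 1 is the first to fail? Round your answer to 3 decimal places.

0.132

Rates: λ_i = 1/mean_i → 0.0013245, 0.0037037, 0.00186916, 0.00173913, 0.00137174; Σλ = 0.0100082.
P(router 1 first) = λ_1/Σλ = 0.0013245/0.0100082 ≈ 0.132.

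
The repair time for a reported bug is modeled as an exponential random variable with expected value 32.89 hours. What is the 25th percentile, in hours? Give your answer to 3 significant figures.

9.46

The rate is λ = 1/32.89 = 0.0304044 per hour.
Set 1 − e^(−λt) = 0.25, so t = −ln(0.75)/λ = 0.28768/0.0304044 ≈ 9.46186 hours.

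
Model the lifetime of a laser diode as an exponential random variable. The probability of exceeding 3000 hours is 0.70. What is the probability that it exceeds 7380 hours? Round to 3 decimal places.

0.416

e^(−λ·3000) = 0.70 ⇒ λ = −ln(0.70)/3000 = 0.000118892.
P(X > 7380) = e^(−0.000118892·7380) = e^(−0.87742) ≈ 0.416.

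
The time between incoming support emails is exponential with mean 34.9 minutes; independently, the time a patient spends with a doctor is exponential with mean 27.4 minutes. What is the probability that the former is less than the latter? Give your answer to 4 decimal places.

λ_1 = 1/34.9 = 0.0286533, λ_2 = 1/27.4 = 0.0364964.
For independent exponentials, P(the former < the latter) = λ_1/(λ_1+λ_2) = 0.0286533/0.0651496 ≈ 0.4398.

0.4398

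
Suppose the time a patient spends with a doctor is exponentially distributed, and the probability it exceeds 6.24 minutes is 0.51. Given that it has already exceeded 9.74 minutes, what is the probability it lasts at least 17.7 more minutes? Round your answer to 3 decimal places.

0.148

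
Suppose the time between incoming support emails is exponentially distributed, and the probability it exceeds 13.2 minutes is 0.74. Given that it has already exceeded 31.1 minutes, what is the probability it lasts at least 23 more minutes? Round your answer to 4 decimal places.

From e^(−λ·13.2) = 0.74, λ = −ln(0.74)/13.2 = 0.022811.
Memoryless: P(X > 31.1+23 | X > 31.1) = P(X > 23) = e^(−0.022811·23) ≈ 0.5918.

0.5918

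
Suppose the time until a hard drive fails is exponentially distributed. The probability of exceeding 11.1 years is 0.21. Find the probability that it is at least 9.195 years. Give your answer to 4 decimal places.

0.2745

e^(−λ·11.1) = 0.21 ⇒ λ = −ln(0.21)/11.1 = 0.140599.
P(X > 9.195) = e^(−0.140599·9.195) = e^(−1.2928) ≈ 0.2745.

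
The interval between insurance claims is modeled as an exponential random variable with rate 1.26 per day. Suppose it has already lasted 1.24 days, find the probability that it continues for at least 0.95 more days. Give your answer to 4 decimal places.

0.3021

The exponential is memoryless, so the remaining time is again Exp(λ): the condition X > 1.24 is irrelevant.
P(X > 0.95) = e^(−1.197) ≈ 0.3021.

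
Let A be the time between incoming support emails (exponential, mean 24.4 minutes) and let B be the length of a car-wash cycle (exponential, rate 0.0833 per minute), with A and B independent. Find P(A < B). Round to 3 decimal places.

λ_1 = 1/24.4 = 0.0409836, λ_2 = 0.0833.
For independent exponentials, P(A < B) = λ_1/(λ_1+λ_2) = 0.0409836/0.124284 ≈ 0.330.

0.330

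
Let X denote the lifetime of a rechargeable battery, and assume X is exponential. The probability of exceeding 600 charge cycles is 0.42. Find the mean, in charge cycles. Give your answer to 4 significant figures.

691.6

e^(−λ·600) = 0.42 ⇒ λ = −ln(0.42)/600 = 0.00144583.
Mean = 1/λ = 691.642 charge cycles.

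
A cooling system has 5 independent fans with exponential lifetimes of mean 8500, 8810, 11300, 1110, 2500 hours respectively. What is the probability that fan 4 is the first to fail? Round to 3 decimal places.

0.556

Rates: λ_i = 1/mean_i → 0.000117647, 0.000113507, 0.0000884956, 0.000900901, 0.0004; Σλ = 0.00162055.
P(fan 4 first) = λ_4/Σλ = 0.000900901/0.00162055 ≈ 0.556.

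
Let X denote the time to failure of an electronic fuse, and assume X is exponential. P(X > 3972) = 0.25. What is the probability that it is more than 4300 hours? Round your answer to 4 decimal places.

e^(−λ·3972) = 0.25 ⇒ λ = −ln(0.25)/3972 = 0.000349017.
P(X > 4300) = e^(−0.000349017·4300) = e^(−1.5008) ≈ 0.2230.

0.2230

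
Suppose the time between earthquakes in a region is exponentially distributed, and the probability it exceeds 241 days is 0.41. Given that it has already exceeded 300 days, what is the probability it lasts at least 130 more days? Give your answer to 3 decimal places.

From e^(−λ·241) = 0.41, λ = −ln(0.41)/241 = 0.00369958.
Memoryless: P(X > 300+130 | X > 300) = P(X > 130) = e^(−0.00369958·130) ≈ 0.618.

0.618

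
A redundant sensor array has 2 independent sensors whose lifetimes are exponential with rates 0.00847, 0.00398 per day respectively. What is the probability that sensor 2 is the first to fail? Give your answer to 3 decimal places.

0.320

The time to first failure is exponential with rate Σλ = 0.00847 + 0.00398 = 0.01245.
P(sensor 2 first) = λ_2/Σλ = 0.00398/0.01245 ≈ 0.320.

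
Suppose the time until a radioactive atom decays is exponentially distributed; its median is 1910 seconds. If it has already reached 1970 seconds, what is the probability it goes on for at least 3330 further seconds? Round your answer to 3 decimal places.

For an exponential, median = ln(2)/λ, so λ = ln 2 / 1910 = 0.000362904 per second.
P(X > s+t | X > s) = e^(−λ(s+t))/e^(−λs) = e^(−λt), independent of s = 1970.
P(X > 3330) = e^(−1.2085) ≈ 0.299.

0.299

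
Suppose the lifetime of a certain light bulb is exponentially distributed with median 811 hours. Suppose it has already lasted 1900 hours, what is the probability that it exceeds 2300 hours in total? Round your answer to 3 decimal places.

For an exponential, median = ln(2)/λ, so λ = ln 2 / 811 = 0.000854682 per hour.
By the memoryless property, P(X > 1900+400 | X > 1900) = P(X > 400).
P(X > 400) = e^(−0.34187) ≈ 0.710.

0.710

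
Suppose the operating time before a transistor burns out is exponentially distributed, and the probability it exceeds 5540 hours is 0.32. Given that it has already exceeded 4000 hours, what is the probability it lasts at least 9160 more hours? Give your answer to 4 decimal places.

0.1520

From e^(−λ·5540) = 0.32, λ = −ln(0.32)/5540 = 0.000205674.
Memoryless: P(X > 4000+9160 | X > 4000) = P(X > 9160) = e^(−0.000205674·9160) ≈ 0.1520.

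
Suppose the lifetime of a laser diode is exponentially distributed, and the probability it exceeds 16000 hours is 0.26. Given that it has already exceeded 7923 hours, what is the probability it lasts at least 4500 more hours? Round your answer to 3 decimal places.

0.685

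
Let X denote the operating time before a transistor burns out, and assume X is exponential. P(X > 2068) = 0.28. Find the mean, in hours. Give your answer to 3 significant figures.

e^(−λ·2068) = 0.28 ⇒ λ = −ln(0.28)/2068 = 0.000615554.
Mean = 1/λ = 1624.55 hours.

1620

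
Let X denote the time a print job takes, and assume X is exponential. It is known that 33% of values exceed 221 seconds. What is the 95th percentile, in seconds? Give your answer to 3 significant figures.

e^(−λ·221) = 0.33 ⇒ λ = −ln(0.33)/221 = 0.00501657.
95th percentile: 1 − e^(−λt) = 0.95, t = −ln(0.05)/λ = 597.167 seconds.

597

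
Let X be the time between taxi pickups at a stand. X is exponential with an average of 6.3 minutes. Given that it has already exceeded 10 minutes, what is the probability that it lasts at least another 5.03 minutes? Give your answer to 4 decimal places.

0.4500

The rate is λ = 1/6.3 = 0.15873 per minute.
The exponential is memoryless, so the remaining time is again Exp(λ): the condition X > 10 is irrelevant.
P(X > 5.03) = e^(−0.79841) ≈ 0.4500.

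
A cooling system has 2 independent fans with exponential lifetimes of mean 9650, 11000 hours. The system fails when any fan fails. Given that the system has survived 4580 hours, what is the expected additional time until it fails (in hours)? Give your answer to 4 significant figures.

First-failure rate Σλ = 1/9650 + 1/11000 = 0.000194536.
By memorylessness the expected residual is 1/Σλ = 5140.44 hours, regardless of the 4580 already elapsed.

5140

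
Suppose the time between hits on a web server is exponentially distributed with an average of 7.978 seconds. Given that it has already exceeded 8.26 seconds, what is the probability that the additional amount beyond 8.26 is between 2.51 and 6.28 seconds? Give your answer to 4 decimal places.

0.2749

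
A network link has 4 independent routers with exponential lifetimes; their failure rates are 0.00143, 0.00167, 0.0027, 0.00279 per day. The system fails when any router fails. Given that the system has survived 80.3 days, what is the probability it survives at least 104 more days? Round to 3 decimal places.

Time to first failure ~ Exp(Σλ) with Σλ = 0.00859.
By memorylessness, P(T > 80.3+104 | T > 80.3) = P(T > 104) = e^(−0.00859·104) ≈ 0.409.

0.409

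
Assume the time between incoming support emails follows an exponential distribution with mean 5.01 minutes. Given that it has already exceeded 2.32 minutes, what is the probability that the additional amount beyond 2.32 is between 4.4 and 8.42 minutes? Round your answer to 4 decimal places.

0.2293

The rate is λ = 1/5.01 = 0.199601 per minute.
Memoryless: the residual past 2.32 is again Exp(λ).
P(4.4 < residual < 8.42) = e^(−λ·4.4) − e^(−λ·8.42) = 0.41551 − 0.18625 ≈ 0.2293.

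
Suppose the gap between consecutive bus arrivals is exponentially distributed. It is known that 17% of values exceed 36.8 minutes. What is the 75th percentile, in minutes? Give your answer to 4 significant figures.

28.79

e^(−λ·36.8) = 0.17 ⇒ λ = −ln(0.17)/36.8 = 0.048151.
75th percentile: 1 − e^(−λt) = 0.75, t = −ln(0.25)/λ = 28.7906 minutes.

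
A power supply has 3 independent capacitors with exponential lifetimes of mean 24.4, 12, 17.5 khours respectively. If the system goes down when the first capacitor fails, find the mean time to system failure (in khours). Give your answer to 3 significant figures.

The first failure time is exponential with rate Σλ_i = 1/24.4 + 1/12 + 1/17.5 = 0.18146 per khour.
E[min] = 1/Σλ = 1/0.18146 = 5.51086 khours.

5.51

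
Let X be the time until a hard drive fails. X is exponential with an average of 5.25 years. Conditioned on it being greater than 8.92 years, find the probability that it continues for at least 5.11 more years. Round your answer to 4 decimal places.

0.3778

The rate is λ = 1/5.25 = 0.190476 per year.
By the memoryless property, P(X > 8.92+5.11 | X > 8.92) = P(X > 5.11).
P(X > 5.11) = e^(−0.97333) ≈ 0.3778.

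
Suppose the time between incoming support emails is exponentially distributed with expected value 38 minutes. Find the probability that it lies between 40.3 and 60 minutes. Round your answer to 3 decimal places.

The rate is λ = 1/38 = 0.0263158 per minute.
P(40.3 < X < 60) = e^(−λ·40.3) − e^(−λ·60) = 0.34627 − 0.20619 ≈ 0.140.

0.140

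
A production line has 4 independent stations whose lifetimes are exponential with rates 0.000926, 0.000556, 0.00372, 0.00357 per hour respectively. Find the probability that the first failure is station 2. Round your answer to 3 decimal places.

0.063

The time to first failure is exponential with rate Σλ = 0.000926 + 0.000556 + 0.00372 + 0.00357 = 0.008772.
P(station 2 first) = λ_2/Σλ = 0.000556/0.008772 ≈ 0.063.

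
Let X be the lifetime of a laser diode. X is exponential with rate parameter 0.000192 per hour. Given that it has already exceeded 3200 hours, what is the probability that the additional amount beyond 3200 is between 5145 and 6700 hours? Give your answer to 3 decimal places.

Memoryless: the residual past 3200 is again Exp(λ).
P(5145 < residual < 6700) = e^(−λ·5145) − e^(−λ·6700) = 0.37238 − 0.27626 ≈ 0.096.

0.096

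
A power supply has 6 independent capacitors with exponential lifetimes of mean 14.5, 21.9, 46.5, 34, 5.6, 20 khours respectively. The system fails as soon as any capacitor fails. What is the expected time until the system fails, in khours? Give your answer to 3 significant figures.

The first failure time is exponential with rate Σλ_i = 1/14.5 + 1/21.9 + 1/46.5 + 1/34 + 1/5.6 + 1/20 = 0.394116 per khour.
E[min] = 1/Σλ = 1/0.394116 = 2.53732 khours.

2.54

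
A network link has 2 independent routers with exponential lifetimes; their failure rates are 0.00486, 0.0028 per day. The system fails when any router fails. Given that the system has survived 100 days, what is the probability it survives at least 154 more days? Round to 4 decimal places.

0.3074

Time to first failure ~ Exp(Σλ) with Σλ = 0.00766.
By memorylessness, P(T > 100+154 | T > 100) = P(T > 154) = e^(−0.00766·154) ≈ 0.3074.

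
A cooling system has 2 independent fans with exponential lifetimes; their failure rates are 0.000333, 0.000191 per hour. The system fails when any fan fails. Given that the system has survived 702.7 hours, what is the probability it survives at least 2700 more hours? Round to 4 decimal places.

0.2430

Time to first failure ~ Exp(Σλ) with Σλ = 0.000524.
By memorylessness, P(T > 702.7+2700 | T > 702.7) = P(T > 2700) = e^(−0.000524·2700) ≈ 0.2430.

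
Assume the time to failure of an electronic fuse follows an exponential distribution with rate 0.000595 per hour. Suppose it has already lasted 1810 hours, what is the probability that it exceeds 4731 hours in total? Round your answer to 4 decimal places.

The exponential is memoryless, so the remaining time is again Exp(λ): the condition X > 1810 is irrelevant.
P(X > 2921) = e^(−1.738) ≈ 0.1759.

0.1759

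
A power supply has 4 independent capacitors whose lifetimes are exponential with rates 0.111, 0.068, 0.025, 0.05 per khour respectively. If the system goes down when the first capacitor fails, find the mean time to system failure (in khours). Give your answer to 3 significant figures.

3.94

The time to first failure is exponential with rate Σλ = 0.111 + 0.068 + 0.025 + 0.05 = 0.254.
E[min] = 1/Σλ = 1/0.254 = 3.93701 khours.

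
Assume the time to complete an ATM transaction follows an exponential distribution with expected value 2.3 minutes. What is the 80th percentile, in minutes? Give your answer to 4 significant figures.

3.702

The rate is λ = 1/2.3 = 0.434783 per minute.
Set 1 − e^(−λt) = 0.8, so t = −ln(0.2)/λ = 1.6094/0.434783 ≈ 3.70171 minutes.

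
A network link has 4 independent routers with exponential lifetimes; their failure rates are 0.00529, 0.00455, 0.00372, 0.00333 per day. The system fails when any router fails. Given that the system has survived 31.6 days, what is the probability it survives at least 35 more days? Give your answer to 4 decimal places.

Time to first failure ~ Exp(Σλ) with Σλ = 0.01689.
By memorylessness, P(T > 31.6+35 | T > 31.6) = P(T > 35) = e^(−0.01689·35) ≈ 0.5537.

0.5537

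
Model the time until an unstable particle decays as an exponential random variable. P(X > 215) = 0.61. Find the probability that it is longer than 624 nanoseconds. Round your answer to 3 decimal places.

0.238

e^(−λ·215) = 0.61 ⇒ λ = −ln(0.61)/215 = 0.00229905.
P(X > 624) = e^(−0.00229905·624) = e^(−1.4346) ≈ 0.238.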